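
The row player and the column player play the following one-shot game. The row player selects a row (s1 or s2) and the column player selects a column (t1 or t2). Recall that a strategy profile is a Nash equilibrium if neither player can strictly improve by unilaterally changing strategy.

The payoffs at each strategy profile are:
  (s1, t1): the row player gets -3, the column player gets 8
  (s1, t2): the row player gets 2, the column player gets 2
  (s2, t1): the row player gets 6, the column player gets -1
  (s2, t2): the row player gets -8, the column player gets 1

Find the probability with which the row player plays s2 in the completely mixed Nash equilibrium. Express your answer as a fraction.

Let r be the probability that the row player plays s1. In a completely mixed equilibrium, the column player must be indifferent between t1 and t2.
The column player's expected payoff from t1 is 8r − (1−r); from t2 it is 2r + (1−r).
Setting these equal: 9r − 1 = r + 1, so r = 1/4.
Therefore the row player plays s2 with probability 1 − 1/4 = 3/4.

3/4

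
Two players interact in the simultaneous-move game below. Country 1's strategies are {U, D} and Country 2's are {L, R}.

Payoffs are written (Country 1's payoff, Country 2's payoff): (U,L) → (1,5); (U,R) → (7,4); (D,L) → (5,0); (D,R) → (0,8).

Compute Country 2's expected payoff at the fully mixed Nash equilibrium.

First find p, the probability Country 1 plays U, from Country 2's indifference between L and R: 5p = 4p + 8(1−p), giving p = 8/9.
Since Country 2 is indifferent in equilibrium, Country 2's expected payoff equals the payoff from either column against (8/9, 1/9). Using L: 5(8/9) = 40/9.

40/9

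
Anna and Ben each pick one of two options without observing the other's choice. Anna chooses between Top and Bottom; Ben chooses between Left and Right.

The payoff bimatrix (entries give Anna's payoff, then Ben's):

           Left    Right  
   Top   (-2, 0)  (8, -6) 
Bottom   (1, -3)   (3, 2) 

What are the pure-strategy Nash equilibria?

(Top, Left): Anna prefers Bottom (1 > -2) — not an equilibrium.
(Top, Right): Ben prefers Left (0 > -6) — not an equilibrium.
(Bottom, Left): Ben prefers Right (2 > -3) — not an equilibrium.
(Bottom, Right): Anna prefers Top (8 > 3) — not an equilibrium.

none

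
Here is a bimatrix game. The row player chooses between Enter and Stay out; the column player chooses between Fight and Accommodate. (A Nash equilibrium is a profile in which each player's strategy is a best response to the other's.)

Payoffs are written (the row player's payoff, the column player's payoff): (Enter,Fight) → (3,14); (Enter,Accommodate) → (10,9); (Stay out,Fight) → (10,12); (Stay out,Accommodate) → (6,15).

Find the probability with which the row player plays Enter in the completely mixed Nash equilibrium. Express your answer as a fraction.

3/8

Let p be the probability that the row player plays Enter. In a completely mixed equilibrium, the column player must be indifferent between Fight and Accommodate.
The column player's expected payoff from Fight is 14p + 12(1−p); from Accommodate it is 9p + 15(1−p).
Setting these equal: 2p + 12 = −6p + 15, so p = 3/8.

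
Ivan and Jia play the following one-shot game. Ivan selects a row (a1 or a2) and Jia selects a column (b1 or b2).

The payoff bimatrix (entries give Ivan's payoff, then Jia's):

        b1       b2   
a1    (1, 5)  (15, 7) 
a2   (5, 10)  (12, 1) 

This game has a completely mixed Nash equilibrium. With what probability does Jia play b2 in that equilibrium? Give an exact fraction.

Let c be the probability that Jia plays b1. In a completely mixed equilibrium, Ivan must be indifferent between a1 and a2.
Ivan's expected payoff from a1 is c + 15(1−c); from a2 it is 5c + 12(1−c).
Setting these equal: −14c + 15 = −7c + 12, so c = 3/7.
Therefore Jia plays b2 with probability 1 − 3/7 = 4/7.

4/7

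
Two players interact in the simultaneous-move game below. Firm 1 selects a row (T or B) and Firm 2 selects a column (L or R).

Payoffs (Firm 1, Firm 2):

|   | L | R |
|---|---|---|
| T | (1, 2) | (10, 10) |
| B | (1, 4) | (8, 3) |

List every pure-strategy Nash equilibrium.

(T, L): Firm 2 prefers R (10 > 2) — not an equilibrium.
(T, R): Firm 1 gets 10 ≥ 8 from B, and Firm 2 gets 10 ≥ 2 from L — Nash equilibrium.
(B, L): Firm 1 gets 1 ≥ 1 from T, and Firm 2 gets 4 ≥ 3 from R — Nash equilibrium.
(B, R): Firm 1 prefers T (10 > 8); Firm 2 prefers L (4 > 3) — not an equilibrium.

(T, R) and (B, L)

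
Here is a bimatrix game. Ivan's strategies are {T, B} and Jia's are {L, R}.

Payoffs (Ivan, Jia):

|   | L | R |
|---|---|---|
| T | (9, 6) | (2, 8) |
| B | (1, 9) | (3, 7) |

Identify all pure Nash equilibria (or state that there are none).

none

(T, L): Jia prefers R (8 > 6) — not an equilibrium.
(T, R): Ivan prefers B (3 > 2) — not an equilibrium.
(B, L): Ivan prefers T (9 > 1) — not an equilibrium.
(B, R): Jia prefers L (9 > 7) — not an equilibrium.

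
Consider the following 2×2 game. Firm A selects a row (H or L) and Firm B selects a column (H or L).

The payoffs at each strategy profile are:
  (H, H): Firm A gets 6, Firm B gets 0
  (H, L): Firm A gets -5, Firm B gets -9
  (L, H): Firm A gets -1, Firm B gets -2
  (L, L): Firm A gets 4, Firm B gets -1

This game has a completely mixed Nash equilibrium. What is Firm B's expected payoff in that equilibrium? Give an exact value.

-9/5

First find x, the probability Firm A plays H, from Firm B's indifference between H and L: −2(1−x) = −9x − (1−x), giving x = 1/10.
Since Firm B is indifferent in equilibrium, Firm B's expected payoff equals the payoff from either column against (1/10, 9/10). Using H: −2(9/10) = -9/5.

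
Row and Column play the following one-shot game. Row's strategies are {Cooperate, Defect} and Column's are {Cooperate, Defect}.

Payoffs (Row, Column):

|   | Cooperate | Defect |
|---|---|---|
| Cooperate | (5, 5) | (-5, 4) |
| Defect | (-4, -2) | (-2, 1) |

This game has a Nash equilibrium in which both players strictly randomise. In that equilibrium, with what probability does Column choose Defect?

Let y be the probability that Column plays Cooperate. In a completely mixed equilibrium, Row must be indifferent between Cooperate and Defect.
Row's expected payoff from Cooperate is 5y − 5(1−y); from Defect it is −4y − 2(1−y).
Setting these equal: 10y − 5 = −2y − 2, so y = 1/4.
Therefore Column plays Defect with probability 1 − 1/4 = 3/4.

3/4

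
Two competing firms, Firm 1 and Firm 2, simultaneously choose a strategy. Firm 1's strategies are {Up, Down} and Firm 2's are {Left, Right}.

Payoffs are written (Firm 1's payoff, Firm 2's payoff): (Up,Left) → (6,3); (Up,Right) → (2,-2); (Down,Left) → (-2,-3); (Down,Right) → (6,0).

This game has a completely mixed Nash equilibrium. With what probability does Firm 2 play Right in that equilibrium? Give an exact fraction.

Let c be the probability that Firm 2 plays Left. In a completely mixed equilibrium, Firm 1 must be indifferent between Up and Down.
Firm 1's expected payoff from Up is 6c + 2(1−c); from Down it is −2c + 6(1−c).
Setting these equal: 4c + 2 = −8c + 6, so c = 1/3.
Therefore Firm 2 plays Right with probability 1 − 1/3 = 2/3.

2/3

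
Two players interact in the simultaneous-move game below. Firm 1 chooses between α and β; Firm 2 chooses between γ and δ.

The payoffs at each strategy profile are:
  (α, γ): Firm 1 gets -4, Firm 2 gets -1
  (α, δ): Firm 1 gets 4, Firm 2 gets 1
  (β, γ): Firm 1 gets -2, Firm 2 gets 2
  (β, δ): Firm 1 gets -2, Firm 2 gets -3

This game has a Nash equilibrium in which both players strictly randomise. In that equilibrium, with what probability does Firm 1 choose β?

2/7

Let r be the probability that Firm 1 plays α. In a completely mixed equilibrium, Firm 2 must be indifferent between γ and δ.
Firm 2's expected payoff from γ is −r + 2(1−r); from δ it is r − 3(1−r).
Setting these equal: −3r + 2 = 4r − 3, so r = 5/7.
Therefore Firm 1 plays β with probability 1 − 5/7 = 2/7.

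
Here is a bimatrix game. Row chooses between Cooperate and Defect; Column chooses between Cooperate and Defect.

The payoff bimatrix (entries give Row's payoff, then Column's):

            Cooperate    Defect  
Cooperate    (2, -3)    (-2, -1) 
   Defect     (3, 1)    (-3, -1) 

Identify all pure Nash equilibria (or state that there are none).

(Cooperate, Cooperate): Row prefers Defect (3 > 2); Column prefers Defect (-1 > -3) — not an equilibrium.
(Cooperate, Defect): Row gets -2 ≥ -3 from Defect, and Column gets -1 ≥ -3 from Cooperate — Nash equilibrium.
(Defect, Cooperate): Row gets 3 ≥ 2 from Cooperate, and Column gets 1 ≥ -1 from Defect — Nash equilibrium.
(Defect, Defect): Row prefers Cooperate (-2 > -3); Column prefers Cooperate (1 > -1) — not an equilibrium.

(Cooperate, Defect) and (Defect, Cooperate)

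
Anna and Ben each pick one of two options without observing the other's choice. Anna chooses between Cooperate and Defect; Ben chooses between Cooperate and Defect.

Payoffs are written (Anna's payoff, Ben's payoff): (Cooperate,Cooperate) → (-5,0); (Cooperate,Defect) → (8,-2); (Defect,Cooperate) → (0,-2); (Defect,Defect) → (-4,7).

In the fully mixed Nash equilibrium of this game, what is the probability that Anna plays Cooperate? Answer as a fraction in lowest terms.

Let r be the probability that Anna plays Cooperate. In a completely mixed equilibrium, Ben must be indifferent between Cooperate and Defect.
Ben's expected payoff from Cooperate is −2(1−r); from Defect it is −2r + 7(1−r).
Setting these equal: 2r − 2 = −9r + 7, so r = 9/11.

9/11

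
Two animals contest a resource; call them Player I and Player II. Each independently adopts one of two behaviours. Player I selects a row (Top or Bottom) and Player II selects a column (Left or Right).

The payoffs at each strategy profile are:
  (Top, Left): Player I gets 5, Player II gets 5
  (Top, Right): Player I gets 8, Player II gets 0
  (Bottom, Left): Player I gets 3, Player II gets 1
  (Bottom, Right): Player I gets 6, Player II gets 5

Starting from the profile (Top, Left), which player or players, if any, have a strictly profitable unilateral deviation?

Neither

Player I at (Top, Left) earns 5; deviating to Bottom yields 3 — not better.
Player II earns 5; deviating to Right yields 0 — not better.
Neither player can strictly improve; the profile is a Nash equilibrium.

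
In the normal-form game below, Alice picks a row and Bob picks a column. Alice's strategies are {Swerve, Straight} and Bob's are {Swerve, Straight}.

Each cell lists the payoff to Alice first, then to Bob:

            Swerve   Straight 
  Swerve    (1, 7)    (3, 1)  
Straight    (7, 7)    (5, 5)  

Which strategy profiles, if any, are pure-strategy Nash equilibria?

(Straight, Swerve)

(Swerve, Swerve): Alice prefers Straight (7 > 1) — not an equilibrium.
(Swerve, Straight): Alice prefers Straight (5 > 3); Bob prefers Swerve (7 > 1) — not an equilibrium.
(Straight, Swerve): Alice gets 7 ≥ 1 from Swerve, and Bob gets 7 ≥ 5 from Straight — Nash equilibrium.
(Straight, Straight): Bob prefers Swerve (7 > 5) — not an equilibrium.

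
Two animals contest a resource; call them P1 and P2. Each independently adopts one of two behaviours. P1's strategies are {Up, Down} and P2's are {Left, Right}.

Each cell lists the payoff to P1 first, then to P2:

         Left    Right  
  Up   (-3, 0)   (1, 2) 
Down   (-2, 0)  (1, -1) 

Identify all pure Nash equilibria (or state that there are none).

(Up, Right) and (Down, Left)

(Up, Left): P1 prefers Down (-2 > -3); P2 prefers Right (2 > 0) — not an equilibrium.
(Up, Right): P1 gets 1 ≥ 1 from Down, and P2 gets 2 ≥ 0 from Left — Nash equilibrium.
(Down, Left): P1 gets -2 ≥ -3 from Up, and P2 gets 0 ≥ -1 from Right — Nash equilibrium.
(Down, Right): P2 prefers Left (0 > -1) — not an equilibrium.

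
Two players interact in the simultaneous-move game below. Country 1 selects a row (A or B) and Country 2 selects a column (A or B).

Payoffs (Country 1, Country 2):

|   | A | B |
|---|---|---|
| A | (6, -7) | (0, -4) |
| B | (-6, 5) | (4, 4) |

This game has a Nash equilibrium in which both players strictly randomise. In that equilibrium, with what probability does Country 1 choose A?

Let x be the probability that Country 1 plays A. In a completely mixed equilibrium, Country 2 must be indifferent between A and B.
Country 2's expected payoff from A is −7x + 5(1−x); from B it is −4x + 4(1−x).
Setting these equal: −12x + 5 = −8x + 4, so x = 1/4.

1/4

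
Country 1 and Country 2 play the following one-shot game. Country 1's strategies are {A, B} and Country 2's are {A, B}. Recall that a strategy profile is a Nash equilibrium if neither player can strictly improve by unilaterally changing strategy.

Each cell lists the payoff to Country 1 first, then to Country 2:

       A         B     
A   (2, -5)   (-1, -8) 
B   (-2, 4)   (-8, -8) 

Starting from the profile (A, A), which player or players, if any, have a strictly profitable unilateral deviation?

Country 1 at (A, A) earns 2; deviating to B yields -2 — not better.
Country 2 earns -5; deviating to B yields -8 — not better.
Neither player can strictly improve; the profile is a Nash equilibrium.

Neither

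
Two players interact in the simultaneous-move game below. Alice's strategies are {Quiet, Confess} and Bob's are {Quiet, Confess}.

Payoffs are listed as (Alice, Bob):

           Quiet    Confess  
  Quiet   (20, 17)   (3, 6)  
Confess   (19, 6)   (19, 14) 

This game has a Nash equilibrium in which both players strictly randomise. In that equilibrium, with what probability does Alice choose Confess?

Let r be the probability that Alice plays Quiet. In a completely mixed equilibrium, Bob must be indifferent between Quiet and Confess.
Bob's expected payoff from Quiet is 17r + 6(1−r); from Confess it is 6r + 14(1−r).
Setting these equal: 11r + 6 = −8r + 14, so r = 8/19.
Therefore Alice plays Confess with probability 1 − 8/19 = 11/19.

11/19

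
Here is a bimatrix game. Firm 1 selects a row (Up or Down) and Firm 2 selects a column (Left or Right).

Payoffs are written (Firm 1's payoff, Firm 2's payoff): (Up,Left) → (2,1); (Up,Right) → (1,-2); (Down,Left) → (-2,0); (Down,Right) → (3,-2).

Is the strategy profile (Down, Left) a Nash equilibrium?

At (Down, Left), Firm 1 earns -2; switching to Up would give 2, so Firm 1 would deviate.
Firm 2 earns 0; switching to Right would give -2, so Firm 2 has no profitable deviation.
Since at least one player can profitably deviate, this is not a Nash equilibrium.

No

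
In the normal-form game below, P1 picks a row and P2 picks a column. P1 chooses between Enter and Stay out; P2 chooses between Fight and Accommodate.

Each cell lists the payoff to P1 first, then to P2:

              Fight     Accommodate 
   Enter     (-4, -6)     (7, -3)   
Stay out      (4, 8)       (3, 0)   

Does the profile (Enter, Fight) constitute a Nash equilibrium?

No

At (Enter, Fight), P1 earns -4; switching to Stay out would give 4, so P1 would deviate.
P2 earns -6; switching to Accommodate would give -3, so P2 would deviate.
Since at least one player can profitably deviate, this is not a Nash equilibrium.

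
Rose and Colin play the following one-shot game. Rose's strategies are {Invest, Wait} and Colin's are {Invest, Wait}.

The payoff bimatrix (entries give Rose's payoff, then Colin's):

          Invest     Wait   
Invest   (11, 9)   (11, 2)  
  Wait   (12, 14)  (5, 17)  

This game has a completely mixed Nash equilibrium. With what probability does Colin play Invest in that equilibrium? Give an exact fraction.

6/7

Let y be the probability that Colin plays Invest. In a completely mixed equilibrium, Rose must be indifferent between Invest and Wait.
Rose's expected payoff from Invest is 11y + 11(1−y); from Wait it is 12y + 5(1−y).
Setting these equal: 11 = 7y + 5, so y = 6/7.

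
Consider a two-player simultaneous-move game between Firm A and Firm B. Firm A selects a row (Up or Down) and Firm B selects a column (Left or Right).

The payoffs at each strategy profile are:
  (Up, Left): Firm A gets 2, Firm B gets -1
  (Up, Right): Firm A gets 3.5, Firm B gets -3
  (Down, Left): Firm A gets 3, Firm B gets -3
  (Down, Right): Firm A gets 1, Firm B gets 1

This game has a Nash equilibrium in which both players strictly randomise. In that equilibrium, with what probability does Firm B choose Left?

5/7

Let q be the probability that Firm B plays Left. In a completely mixed equilibrium, Firm A must be indifferent between Up and Down.
Firm A's expected payoff from Up is 2q + 3.5(1−q); from Down it is 3q + (1−q).
Setting these equal: −1.5q + 3.5 = 2q + 1, so q = 5/7.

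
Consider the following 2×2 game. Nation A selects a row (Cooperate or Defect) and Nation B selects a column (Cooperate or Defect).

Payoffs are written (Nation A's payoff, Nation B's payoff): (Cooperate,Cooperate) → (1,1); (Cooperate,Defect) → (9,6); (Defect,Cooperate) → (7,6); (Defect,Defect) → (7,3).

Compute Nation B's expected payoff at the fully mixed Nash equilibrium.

First find x, the probability Nation A plays Cooperate, from Nation B's indifference between Cooperate and Defect: x + 6(1−x) = 6x + 3(1−x), giving x = 3/8.
Since Nation B is indifferent in equilibrium, Nation B's expected payoff equals the payoff from either column against (3/8, 5/8). Using Cooperate: (3/8) + 6(5/8) = 33/8.

33/8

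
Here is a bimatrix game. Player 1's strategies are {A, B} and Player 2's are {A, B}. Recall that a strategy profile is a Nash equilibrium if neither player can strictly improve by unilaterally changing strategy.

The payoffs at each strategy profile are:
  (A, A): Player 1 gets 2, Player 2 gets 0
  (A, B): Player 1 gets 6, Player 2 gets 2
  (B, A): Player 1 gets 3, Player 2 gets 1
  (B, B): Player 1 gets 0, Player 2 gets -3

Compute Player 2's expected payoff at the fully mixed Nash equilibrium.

1/3

First find x, the probability Player 1 plays A, from Player 2's indifference between A and B: (1−x) = 2x − 3(1−x), giving x = 2/3.
Since Player 2 is indifferent in equilibrium, Player 2's expected payoff equals the payoff from either column against (2/3, 1/3). Using A: (1/3) = 1/3.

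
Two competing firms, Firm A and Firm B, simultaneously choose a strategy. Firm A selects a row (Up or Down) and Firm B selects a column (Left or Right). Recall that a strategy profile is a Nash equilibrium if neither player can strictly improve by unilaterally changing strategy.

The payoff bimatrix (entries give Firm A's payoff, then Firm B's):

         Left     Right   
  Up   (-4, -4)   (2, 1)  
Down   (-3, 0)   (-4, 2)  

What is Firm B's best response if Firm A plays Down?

Right

Against Down, Firm B earns 0 from Left and 2 from Right.
So Right is the best response.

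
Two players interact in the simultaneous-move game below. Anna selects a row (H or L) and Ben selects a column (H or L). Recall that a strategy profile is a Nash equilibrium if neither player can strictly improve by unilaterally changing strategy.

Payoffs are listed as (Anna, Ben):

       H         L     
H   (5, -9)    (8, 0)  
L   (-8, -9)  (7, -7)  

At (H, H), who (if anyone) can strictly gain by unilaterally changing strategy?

Anna at (H, H) earns 5; deviating to L yields -8 — not better.
Ben earns -9; deviating to L yields 0 — a strict improvement.
Only Ben has a strictly profitable deviation.

Ben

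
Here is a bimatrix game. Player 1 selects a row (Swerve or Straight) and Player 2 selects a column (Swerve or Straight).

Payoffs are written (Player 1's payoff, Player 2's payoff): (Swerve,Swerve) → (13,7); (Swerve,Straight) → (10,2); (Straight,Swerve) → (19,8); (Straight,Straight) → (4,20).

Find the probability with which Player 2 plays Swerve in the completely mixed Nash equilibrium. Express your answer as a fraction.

Let q be the probability that Player 2 plays Swerve. In a completely mixed equilibrium, Player 1 must be indifferent between Swerve and Straight.
Player 1's expected payoff from Swerve is 13q + 10(1−q); from Straight it is 19q + 4(1−q).
Setting these equal: 3q + 10 = 15q + 4, so q = 1/2.

1/2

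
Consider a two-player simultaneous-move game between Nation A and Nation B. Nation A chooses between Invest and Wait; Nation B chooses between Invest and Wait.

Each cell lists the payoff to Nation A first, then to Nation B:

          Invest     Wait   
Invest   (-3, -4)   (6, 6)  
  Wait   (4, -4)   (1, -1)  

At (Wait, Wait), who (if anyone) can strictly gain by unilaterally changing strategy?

Nation A at (Wait, Wait) earns 1; deviating to Invest yields 6 — a strict improvement.
Nation B earns -1; deviating to Invest yields -4 — not better.
Only Nation A has a strictly profitable deviation.

Nation A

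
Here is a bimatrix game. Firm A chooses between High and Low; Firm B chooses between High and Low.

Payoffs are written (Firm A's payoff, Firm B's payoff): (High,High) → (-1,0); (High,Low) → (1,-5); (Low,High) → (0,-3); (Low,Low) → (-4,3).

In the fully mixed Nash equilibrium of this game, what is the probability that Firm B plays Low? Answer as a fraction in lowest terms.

1/6

Let q be the probability that Firm B plays High. In a completely mixed equilibrium, Firm A must be indifferent between High and Low.
Firm A's expected payoff from High is −q + (1−q); from Low it is −4(1−q).
Setting these equal: −2q + 1 = 4q − 4, so q = 5/6.
Therefore Firm B plays Low with probability 1 − 5/6 = 1/6.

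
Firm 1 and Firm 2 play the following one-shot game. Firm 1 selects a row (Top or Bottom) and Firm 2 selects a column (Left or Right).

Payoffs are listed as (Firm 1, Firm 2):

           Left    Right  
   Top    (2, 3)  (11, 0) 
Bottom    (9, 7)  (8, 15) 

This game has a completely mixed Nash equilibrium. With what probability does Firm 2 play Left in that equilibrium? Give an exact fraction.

Let q be the probability that Firm 2 plays Left. In a completely mixed equilibrium, Firm 1 must be indifferent between Top and Bottom.
Firm 1's expected payoff from Top is 2q + 11(1−q); from Bottom it is 9q + 8(1−q).
Setting these equal: −9q + 11 = q + 8, so q = 3/10.

3/10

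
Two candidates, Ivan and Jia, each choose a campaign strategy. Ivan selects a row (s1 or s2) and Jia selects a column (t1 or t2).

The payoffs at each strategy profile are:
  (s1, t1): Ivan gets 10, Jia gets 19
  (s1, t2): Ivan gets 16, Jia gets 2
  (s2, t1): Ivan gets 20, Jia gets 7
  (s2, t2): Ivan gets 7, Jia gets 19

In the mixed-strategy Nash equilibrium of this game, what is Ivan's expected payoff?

250/19

First find q, the probability Jia plays t1, from Ivan's indifference between s1 and s2: 10q + 16(1−q) = 20q + 7(1−q), giving q = 9/19.
Since Ivan is indifferent in equilibrium, Ivan's expected payoff equals the payoff from either row against (9/19, 10/19). Using s1: 10(9/19) + 16(10/19) = 250/19.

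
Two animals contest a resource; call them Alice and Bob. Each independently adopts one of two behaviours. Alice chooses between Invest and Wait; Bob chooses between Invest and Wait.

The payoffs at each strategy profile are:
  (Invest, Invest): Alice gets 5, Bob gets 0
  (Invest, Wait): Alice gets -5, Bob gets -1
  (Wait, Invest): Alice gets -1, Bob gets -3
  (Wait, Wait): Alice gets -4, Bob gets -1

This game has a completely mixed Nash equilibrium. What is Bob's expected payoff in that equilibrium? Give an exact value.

-1

First find x, the probability Alice plays Invest, from Bob's indifference between Invest and Wait: −3(1−x) = −x − (1−x), giving x = 2/3.
Since Bob is indifferent in equilibrium, Bob's expected payoff equals the payoff from either column against (2/3, 1/3). Using Invest: −3(1/3) = -1.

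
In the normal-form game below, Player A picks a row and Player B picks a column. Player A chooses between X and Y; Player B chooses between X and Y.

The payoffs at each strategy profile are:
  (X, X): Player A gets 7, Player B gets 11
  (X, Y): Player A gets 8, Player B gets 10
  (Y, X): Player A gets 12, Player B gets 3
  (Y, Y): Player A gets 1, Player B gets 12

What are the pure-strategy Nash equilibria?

none

(X, X): Player A prefers Y (12 > 7) — not an equilibrium.
(X, Y): Player B prefers X (11 > 10) — not an equilibrium.
(Y, X): Player B prefers Y (12 > 3) — not an equilibrium.
(Y, Y): Player A prefers X (8 > 1) — not an equilibrium.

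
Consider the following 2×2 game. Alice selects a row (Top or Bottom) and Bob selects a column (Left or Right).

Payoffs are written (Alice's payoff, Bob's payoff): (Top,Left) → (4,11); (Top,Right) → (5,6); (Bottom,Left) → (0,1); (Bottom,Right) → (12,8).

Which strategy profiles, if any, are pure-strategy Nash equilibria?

(Top, Left): Alice gets 4 ≥ 0 from Bottom, and Bob gets 11 ≥ 6 from Right — Nash equilibrium.
(Top, Right): Alice prefers Bottom (12 > 5); Bob prefers Left (11 > 6) — not an equilibrium.
(Bottom, Left): Alice prefers Top (4 > 0); Bob prefers Right (8 > 1) — not an equilibrium.
(Bottom, Right): Alice gets 12 ≥ 5 from Top, and Bob gets 8 ≥ 1 from Left — Nash equilibrium.

(Top, Left) and (Bottom, Right)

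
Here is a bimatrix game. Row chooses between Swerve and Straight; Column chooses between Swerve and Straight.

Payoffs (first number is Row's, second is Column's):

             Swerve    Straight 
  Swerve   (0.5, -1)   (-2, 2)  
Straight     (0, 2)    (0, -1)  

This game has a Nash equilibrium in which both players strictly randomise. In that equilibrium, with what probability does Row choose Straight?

1/2

Let p be the probability that Row plays Swerve. In a completely mixed equilibrium, Column must be indifferent between Swerve and Straight.
Column's expected payoff from Swerve is −p + 2(1−p); from Straight it is 2p − (1−p).
Setting these equal: −3p + 2 = 3p − 1, so p = 1/2.
Therefore Row plays Straight with probability 1 − 1/2 = 1/2.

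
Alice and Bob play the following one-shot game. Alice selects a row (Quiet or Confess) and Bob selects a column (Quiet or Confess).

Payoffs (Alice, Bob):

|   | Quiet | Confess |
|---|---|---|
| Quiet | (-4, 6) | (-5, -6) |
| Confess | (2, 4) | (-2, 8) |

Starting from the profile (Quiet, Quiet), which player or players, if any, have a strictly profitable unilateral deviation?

Alice at (Quiet, Quiet) earns -4; deviating to Confess yields 2 — a strict improvement.
Bob earns 6; deviating to Confess yields -6 — not better.
Only Alice has a strictly profitable deviation.

Alice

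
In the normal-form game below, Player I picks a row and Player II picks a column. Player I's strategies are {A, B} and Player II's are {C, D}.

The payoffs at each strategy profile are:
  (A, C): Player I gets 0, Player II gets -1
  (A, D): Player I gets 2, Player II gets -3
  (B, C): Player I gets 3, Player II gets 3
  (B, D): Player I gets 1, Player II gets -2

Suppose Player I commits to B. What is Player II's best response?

Against B, Player II earns 3 from C and -2 from D.
So C is the best response.

C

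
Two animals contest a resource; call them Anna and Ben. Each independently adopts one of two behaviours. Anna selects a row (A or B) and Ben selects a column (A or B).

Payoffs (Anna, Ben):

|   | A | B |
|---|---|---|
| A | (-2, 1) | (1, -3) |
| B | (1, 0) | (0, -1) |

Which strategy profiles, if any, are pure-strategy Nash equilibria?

(B, A)

(A, A): Anna prefers B (1 > -2) — not an equilibrium.
(A, B): Ben prefers A (1 > -3) — not an equilibrium.
(B, A): Anna gets 1 ≥ -2 from A, and Ben gets 0 ≥ -1 from B — Nash equilibrium.
(B, B): Anna prefers A (1 > 0); Ben prefers A (0 > -1) — not an equilibrium.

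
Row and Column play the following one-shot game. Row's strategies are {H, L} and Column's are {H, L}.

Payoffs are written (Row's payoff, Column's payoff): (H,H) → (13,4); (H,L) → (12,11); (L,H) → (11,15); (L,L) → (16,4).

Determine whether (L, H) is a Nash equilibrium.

At (L, H), Row earns 11; switching to H would give 13, so Row would deviate.
Column earns 15; switching to L would give 4, so Column has no profitable deviation.
Since at least one player can profitably deviate, this is not a Nash equilibrium.

No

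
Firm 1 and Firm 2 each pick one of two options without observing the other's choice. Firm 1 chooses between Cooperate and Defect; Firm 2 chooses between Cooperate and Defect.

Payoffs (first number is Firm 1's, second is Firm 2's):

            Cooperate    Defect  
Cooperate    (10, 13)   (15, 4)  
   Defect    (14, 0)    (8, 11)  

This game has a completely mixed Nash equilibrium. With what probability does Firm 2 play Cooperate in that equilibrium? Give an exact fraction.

Let y be the probability that Firm 2 plays Cooperate. In a completely mixed equilibrium, Firm 1 must be indifferent between Cooperate and Defect.
Firm 1's expected payoff from Cooperate is 10y + 15(1−y); from Defect it is 14y + 8(1−y).
Setting these equal: −5y + 15 = 6y + 8, so y = 7/11.

7/11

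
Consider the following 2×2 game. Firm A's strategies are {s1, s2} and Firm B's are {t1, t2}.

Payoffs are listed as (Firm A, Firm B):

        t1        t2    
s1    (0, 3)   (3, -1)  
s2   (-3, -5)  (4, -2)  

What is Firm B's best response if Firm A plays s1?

Against s1, Firm B earns 3 from t1 and -1 from t2.
So t1 is the best response.

t1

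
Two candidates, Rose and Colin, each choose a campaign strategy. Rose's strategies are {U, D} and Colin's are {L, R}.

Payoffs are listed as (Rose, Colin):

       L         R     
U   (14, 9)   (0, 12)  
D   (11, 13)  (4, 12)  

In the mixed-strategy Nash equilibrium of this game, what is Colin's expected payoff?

First find x, the probability Rose plays U, from Colin's indifference between L and R: 9x + 13(1−x) = 12x + 12(1−x), giving x = 1/4.
Since Colin is indifferent in equilibrium, Colin's expected payoff equals the payoff from either column against (1/4, 3/4). Using L: 9(1/4) + 13(3/4) = 12.

12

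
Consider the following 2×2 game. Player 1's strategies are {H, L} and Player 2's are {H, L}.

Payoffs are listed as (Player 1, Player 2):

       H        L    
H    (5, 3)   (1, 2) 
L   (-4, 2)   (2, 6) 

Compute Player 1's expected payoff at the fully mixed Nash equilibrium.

7/5

First find y, the probability Player 2 plays H, from Player 1's indifference between H and L: 5y + (1−y) = −4y + 2(1−y), giving y = 1/10.
Since Player 1 is indifferent in equilibrium, Player 1's expected payoff equals the payoff from either row against (1/10, 9/10). Using H: 5(1/10) + (9/10) = 7/5.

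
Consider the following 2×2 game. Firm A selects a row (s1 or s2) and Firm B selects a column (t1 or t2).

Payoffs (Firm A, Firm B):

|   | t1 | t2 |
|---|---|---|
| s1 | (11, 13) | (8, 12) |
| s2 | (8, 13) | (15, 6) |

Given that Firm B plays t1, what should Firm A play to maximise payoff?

Against t1, Firm A earns 11 from s1 and 8 from s2.
So s1 is the best response.

s1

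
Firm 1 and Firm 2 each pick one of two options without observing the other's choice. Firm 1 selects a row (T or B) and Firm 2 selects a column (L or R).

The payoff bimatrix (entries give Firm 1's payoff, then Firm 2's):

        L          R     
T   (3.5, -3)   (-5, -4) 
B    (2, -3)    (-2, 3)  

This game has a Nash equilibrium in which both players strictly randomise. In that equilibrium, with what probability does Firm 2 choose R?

1/3

Let q be the probability that Firm 2 plays L. In a completely mixed equilibrium, Firm 1 must be indifferent between T and B.
Firm 1's expected payoff from T is 3.5q − 5(1−q); from B it is 2q − 2(1−q).
Setting these equal: 8.5q − 5 = 4q − 2, so q = 2/3.
Therefore Firm 2 plays R with probability 1 − 2/3 = 1/3.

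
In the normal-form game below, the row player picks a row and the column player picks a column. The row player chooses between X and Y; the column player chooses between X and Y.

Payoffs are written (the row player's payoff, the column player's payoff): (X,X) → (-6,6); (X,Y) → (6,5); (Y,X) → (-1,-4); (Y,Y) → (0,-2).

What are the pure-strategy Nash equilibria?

(X, X): the row player prefers Y (-1 > -6) — not an equilibrium.
(X, Y): the column player prefers X (6 > 5) — not an equilibrium.
(Y, X): the column player prefers Y (-2 > -4) — not an equilibrium.
(Y, Y): the row player prefers X (6 > 0) — not an equilibrium.

none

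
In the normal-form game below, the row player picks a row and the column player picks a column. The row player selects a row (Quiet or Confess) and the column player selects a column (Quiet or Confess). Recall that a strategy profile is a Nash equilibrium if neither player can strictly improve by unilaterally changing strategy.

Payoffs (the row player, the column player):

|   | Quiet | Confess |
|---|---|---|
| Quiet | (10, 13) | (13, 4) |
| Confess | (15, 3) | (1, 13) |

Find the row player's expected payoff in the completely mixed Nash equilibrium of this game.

185/17

First find q, the probability the column player plays Quiet, from the row player's indifference between Quiet and Confess: 10q + 13(1−q) = 15q + (1−q), giving q = 12/17.
Since the row player is indifferent in equilibrium, the row player's expected payoff equals the payoff from either row against (12/17, 5/17). Using Quiet: 10(12/17) + 13(5/17) = 185/17.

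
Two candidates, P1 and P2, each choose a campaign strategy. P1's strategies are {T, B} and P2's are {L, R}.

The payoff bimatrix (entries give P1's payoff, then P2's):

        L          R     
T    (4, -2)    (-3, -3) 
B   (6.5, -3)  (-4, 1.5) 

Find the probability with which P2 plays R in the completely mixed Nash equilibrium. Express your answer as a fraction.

Let q be the probability that P2 plays L. In a completely mixed equilibrium, P1 must be indifferent between T and B.
P1's expected payoff from T is 4q − 3(1−q); from B it is 6.5q − 4(1−q).
Setting these equal: 7q − 3 = 10.5q − 4, so q = 2/7.
Therefore P2 plays R with probability 1 − 2/7 = 5/7.

5/7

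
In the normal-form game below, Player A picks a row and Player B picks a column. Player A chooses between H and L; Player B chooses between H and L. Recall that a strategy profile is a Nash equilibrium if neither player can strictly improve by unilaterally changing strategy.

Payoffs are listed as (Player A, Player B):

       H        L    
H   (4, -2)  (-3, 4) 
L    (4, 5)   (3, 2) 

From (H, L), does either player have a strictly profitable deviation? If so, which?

Player A at (H, L) earns -3; deviating to L yields 3 — a strict improvement.
Player B earns 4; deviating to H yields -2 — not better.
Only Player A has a strictly profitable deviation.

Player A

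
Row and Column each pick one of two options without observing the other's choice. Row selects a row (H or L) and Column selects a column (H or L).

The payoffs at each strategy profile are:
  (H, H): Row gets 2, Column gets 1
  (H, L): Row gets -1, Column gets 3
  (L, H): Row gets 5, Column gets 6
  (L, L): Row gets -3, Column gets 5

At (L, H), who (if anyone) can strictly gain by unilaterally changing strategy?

Row at (L, H) earns 5; deviating to H yields 2 — not better.
Column earns 6; deviating to L yields 5 — not better.
Neither player can strictly improve; the profile is a Nash equilibrium.

Neither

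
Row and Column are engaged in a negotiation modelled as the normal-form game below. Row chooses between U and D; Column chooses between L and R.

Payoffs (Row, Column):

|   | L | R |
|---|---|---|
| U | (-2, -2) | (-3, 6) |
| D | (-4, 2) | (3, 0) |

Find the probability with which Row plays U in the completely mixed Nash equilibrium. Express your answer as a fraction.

1/5

Let x be the probability that Row plays U. In a completely mixed equilibrium, Column must be indifferent between L and R.
Column's expected payoff from L is −2x + 2(1−x); from R it is 6x.
Setting these equal: −4x + 2 = 6x, so x = 1/5.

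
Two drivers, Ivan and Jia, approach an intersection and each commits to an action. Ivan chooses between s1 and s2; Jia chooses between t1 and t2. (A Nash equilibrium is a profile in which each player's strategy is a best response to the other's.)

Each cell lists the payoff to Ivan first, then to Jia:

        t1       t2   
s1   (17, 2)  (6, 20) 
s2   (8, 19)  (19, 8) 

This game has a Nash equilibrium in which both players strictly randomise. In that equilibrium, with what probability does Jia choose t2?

Let q be the probability that Jia plays t1. In a completely mixed equilibrium, Ivan must be indifferent between s1 and s2.
Ivan's expected payoff from s1 is 17q + 6(1−q); from s2 it is 8q + 19(1−q).
Setting these equal: 11q + 6 = −11q + 19, so q = 13/22.
Therefore Jia plays t2 with probability 1 − 13/22 = 9/22.

9/22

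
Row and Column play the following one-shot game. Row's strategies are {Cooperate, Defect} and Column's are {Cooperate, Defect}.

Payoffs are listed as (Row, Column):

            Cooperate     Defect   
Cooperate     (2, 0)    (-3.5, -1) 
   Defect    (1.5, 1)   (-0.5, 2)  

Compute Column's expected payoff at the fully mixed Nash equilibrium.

First find p, the probability Row plays Cooperate, from Column's indifference between Cooperate and Defect: (1−p) = −p + 2(1−p), giving p = 1/2.
Since Column is indifferent in equilibrium, Column's expected payoff equals the payoff from either column against (1/2, 1/2). Using Cooperate: (1/2) = 1/2.

1/2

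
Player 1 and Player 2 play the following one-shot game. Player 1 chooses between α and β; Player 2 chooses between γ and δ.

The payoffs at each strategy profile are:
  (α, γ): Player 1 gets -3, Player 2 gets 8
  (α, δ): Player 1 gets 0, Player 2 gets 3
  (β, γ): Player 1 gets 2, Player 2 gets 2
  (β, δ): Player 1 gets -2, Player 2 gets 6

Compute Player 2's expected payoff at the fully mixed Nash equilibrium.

First find p, the probability Player 1 plays α, from Player 2's indifference between γ and δ: 8p + 2(1−p) = 3p + 6(1−p), giving p = 4/9.
Since Player 2 is indifferent in equilibrium, Player 2's expected payoff equals the payoff from either column against (4/9, 5/9). Using γ: 8(4/9) + 2(5/9) = 14/3.

14/3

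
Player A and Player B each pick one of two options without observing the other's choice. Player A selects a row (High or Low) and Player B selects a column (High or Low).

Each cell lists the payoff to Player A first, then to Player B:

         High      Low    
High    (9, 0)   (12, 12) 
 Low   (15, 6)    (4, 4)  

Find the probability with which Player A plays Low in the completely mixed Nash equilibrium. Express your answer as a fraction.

6/7

Let x be the probability that Player A plays High. In a completely mixed equilibrium, Player B must be indifferent between High and Low.
Player B's expected payoff from High is 6(1−x); from Low it is 12x + 4(1−x).
Setting these equal: −6x + 6 = 8x + 4, so x = 1/7.
Therefore Player A plays Low with probability 1 − 1/7 = 6/7.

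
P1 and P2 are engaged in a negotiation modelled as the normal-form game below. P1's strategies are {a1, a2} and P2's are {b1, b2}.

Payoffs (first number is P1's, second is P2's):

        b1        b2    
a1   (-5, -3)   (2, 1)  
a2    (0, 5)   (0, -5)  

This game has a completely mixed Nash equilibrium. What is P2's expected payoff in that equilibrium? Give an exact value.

-5/7

First find p, the probability P1 plays a1, from P2's indifference between b1 and b2: −3p + 5(1−p) = p − 5(1−p), giving p = 5/7.
Since P2 is indifferent in equilibrium, P2's expected payoff equals the payoff from either column against (5/7, 2/7). Using b1: −3(5/7) + 5(2/7) = -5/7.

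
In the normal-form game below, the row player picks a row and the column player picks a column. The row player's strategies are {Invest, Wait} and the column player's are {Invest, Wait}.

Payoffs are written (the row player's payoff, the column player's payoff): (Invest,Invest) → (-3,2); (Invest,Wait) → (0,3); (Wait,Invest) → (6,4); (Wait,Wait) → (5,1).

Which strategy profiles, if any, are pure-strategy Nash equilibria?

(Wait, Invest)

(Invest, Invest): the row player prefers Wait (6 > -3); the column player prefers Wait (3 > 2) — not an equilibrium.
(Invest, Wait): the row player prefers Wait (5 > 0) — not an equilibrium.
(Wait, Invest): the row player gets 6 ≥ -3 from Invest, and the column player gets 4 ≥ 1 from Wait — Nash equilibrium.
(Wait, Wait): the column player prefers Invest (4 > 1) — not an equilibrium.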